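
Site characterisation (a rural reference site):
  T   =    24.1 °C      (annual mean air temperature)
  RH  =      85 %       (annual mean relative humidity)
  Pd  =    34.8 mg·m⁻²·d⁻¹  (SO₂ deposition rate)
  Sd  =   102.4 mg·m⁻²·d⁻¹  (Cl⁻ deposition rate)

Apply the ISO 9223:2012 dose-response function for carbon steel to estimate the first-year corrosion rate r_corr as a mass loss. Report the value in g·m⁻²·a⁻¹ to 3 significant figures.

r_corr = 837 g·m⁻²·a⁻¹

carbon steel: temperature factor f = -0.054·(14.1) = -0.7614
  sulphur-dioxide contribution → 28.66 μm/a
  chloride contribution → 77.95 μm/a
  ⇒ r_corr(carbon steel) = 106.6 μm/a
Convert to mass loss: 106.6 μm/a × 7.85 g/cm³ = 836.9 g·m⁻²·a⁻¹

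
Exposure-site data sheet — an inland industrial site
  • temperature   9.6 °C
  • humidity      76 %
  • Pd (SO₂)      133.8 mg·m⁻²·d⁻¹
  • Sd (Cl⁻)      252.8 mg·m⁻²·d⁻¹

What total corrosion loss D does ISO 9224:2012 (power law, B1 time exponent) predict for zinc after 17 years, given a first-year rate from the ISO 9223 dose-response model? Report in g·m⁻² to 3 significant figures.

D(17) = 380 g·m⁻²

zinc: f(T) = +0.038·(T−10) [T≤10 °C] = -0.0152
  Pd branch = 0.0129·Pd^0.44·e^(0.046·RH+f) = 3.613 μm/a
  Cl⁻ term: 0.0175·252.8^0.57·exp(0.008·76+0.085·9.6) = 1.702
  sum: 3.613 + 1.702 → r_corr = 5.316 μm/a
Long-term exponent b (ISO 9224 Table 2, B1) = 0.813
  D(17) = 5.316 × 17^0.813 = 5.316 × 10.01 = 53.2 μm
  Mass loss = 53.2 μm × 7.14 g/cm³ = 379.9 g·m⁻²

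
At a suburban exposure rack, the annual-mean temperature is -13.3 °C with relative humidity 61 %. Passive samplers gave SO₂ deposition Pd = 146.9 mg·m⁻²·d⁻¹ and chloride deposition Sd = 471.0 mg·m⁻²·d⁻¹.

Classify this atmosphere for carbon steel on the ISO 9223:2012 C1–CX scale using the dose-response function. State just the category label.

carbon steel: temperature factor f = +0.150·(-23.3) = -3.4950
  sulphur-dioxide contribution → 2.437 μm/a
  chloride contribution → 20.37 μm/a
  ⇒ r_corr(carbon steel) = 22.81 μm/a
22.8 μm/a falls in (1.3, 25] for carbon steel → category C2

C2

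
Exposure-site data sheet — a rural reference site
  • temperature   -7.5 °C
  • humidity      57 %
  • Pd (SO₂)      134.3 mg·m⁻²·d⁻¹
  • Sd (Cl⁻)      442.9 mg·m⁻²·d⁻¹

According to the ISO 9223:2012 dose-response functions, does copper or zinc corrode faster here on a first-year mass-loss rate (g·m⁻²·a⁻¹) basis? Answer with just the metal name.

copper: temperature factor f = +0.126·(-17.5) = -2.2050
  sulphur-dioxide contribution → 0.06032 μm/a
  chloride contribution → 0.2863 μm/a
  total first-year rate 0.3466 μm/a
  mass loss = 0.3466 μm/a × 8.96 g/cm³ = 3.106 g·m⁻²·a⁻¹
zinc: f(T) = +0.038·(T−10) [T≤10 °C] = -0.6650
  sulphur-dioxide contribution → 0.7886 μm/a
  chloride contribution → 0.4706 μm/a
  total first-year rate 1.259 μm/a
  mass loss = 1.259 μm/a × 7.14 g/cm³ = 8.99 g·m⁻²·a⁻¹
Ordering by g·m⁻²·a⁻¹: zinc (8.99) > copper (3.11)

zinc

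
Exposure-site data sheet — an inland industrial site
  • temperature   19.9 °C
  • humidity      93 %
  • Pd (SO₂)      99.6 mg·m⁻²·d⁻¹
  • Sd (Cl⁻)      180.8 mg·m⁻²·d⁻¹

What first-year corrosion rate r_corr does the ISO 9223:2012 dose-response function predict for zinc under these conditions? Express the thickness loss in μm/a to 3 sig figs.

r_corr = 7.35 μm/a

zinc: temperature factor f = -0.071·(9.9) = -0.7029
  sulphur-dioxide contribution → 3.487 μm/a
  chloride contribution → 3.867 μm/a
  ⇒ r_corr(zinc) = 7.354 μm/a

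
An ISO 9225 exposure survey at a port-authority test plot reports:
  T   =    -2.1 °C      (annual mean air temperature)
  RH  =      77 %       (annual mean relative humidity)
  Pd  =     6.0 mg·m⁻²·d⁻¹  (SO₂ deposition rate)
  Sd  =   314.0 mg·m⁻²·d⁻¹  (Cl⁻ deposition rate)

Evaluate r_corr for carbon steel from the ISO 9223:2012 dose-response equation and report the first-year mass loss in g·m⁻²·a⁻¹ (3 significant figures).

r_corr = 357 g·m⁻²·a⁻¹

carbon steel: f(T) = +0.150·(T−10) [T≤10 °C] = -1.8150
  sulphur-dioxide contribution → 3.413 μm/a
  chloride contribution → 42.05 μm/a
  ⇒ r_corr(carbon steel) = 45.46 μm/a
Convert to mass loss: 45.46 μm/a × 7.85 g/cm³ = 356.9 g·m⁻²·a⁻¹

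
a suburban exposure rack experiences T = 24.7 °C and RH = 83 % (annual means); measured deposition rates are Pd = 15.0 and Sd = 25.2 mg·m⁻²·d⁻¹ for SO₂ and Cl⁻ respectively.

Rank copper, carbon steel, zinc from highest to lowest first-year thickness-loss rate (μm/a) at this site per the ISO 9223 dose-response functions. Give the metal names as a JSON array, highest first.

["carbon steel", "zinc", "copper"]

copper: T>10 °C ⇒ hinge -0.080·(24.7−10) = -1.1760
  Pd branch = 0.0053·Pd^0.26·e^(0.059·RH+f) = 0.4427 μm/a
  Cl⁻ term: 0.01025·25.2^0.27·exp(0.036·83+0.049·24.7) = 1.631
  sum: 0.4427 + 1.631 → r_corr = 2.073 μm/a
carbon steel: T>10 °C ⇒ hinge -0.054·(24.7−10) = -0.7938
  SO₂ term: 1.77·15.0^0.52·exp(0.02·83-0.7938) = 17.21
  Sd branch = 0.102·Sd^0.62·e^(0.033·RH+0.04·T) = 31.34 μm/a
  r_corr = 17.21 + 31.34 = 48.55 μm/a
zinc: f(T) = -0.071·(T−10) [T>10 °C] = -1.0437
  SO₂ term: 0.0129·15.0^0.44·exp(0.046·83-1.0437) = 0.6807
  Cl⁻ term: 0.0175·25.2^0.57·exp(0.008·83+0.085·24.7) = 1.746
  sum: 0.6807 + 1.746 → r_corr = 2.427 μm/a
Ordering by μm/a: carbon steel (48.5) > zinc (2.43) > copper (2.07)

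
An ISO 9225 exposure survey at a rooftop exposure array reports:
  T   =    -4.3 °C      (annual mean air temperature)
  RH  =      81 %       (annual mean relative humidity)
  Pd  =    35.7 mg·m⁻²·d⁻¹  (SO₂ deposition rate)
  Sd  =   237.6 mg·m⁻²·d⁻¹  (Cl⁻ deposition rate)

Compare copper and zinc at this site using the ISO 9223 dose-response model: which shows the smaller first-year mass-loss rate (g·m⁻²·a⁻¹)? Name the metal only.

copper: T≤10 °C ⇒ hinge +0.126·(-4.3−10) = -1.8018
  SO₂ term: 0.0053·35.7^0.26·exp(0.059·81-1.8018) = 0.2636
  Sd branch = 0.01025·Sd^0.27·e^(0.036·RH+0.049·T) = 0.6716 μm/a
  r_corr = 0.2636 + 0.6716 = 0.9352 μm/a
  mass loss = 0.9352 μm/a × 8.96 g/cm³ = 8.379 g·m⁻²·a⁻¹
zinc: temperature factor f = +0.038·(-14.3) = -0.5434
  SO₂ term: 0.0129·35.7^0.44·exp(0.046·81-0.5434) = 1.5
  Sd branch = 0.0175·Sd^0.57·e^(0.008·RH+0.085·T) = 0.5248 μm/a
  r_corr = 1.5 + 0.5248 = 2.024 μm/a
  mass loss = 2.024 μm/a × 7.14 g/cm³ = 14.45 g·m⁻²·a⁻¹
Ordering by g·m⁻²·a⁻¹: zinc (14.5) > copper (8.38)

copper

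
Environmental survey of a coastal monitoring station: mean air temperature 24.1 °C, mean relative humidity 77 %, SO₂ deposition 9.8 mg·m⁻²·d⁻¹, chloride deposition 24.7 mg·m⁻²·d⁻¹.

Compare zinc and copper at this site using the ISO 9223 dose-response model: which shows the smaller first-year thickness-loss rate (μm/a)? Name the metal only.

copper

zinc: f(T) = -0.071·(T−10) [T>10 °C] = -1.0011
  SO₂ term: 0.0129·9.8^0.44·exp(0.046·77-1.0011) = 0.4469
  Sd branch = 0.0175·Sd^0.57·e^(0.008·RH+0.085·T) = 1.563 μm/a
  sum: 0.4469 + 1.563 → r_corr = 2.01 μm/a
copper: f(T) = -0.080·(T−10) [T>10 °C] = -1.1280
  SO₂ term: 0.0053·9.8^0.26·exp(0.059·77-1.1280) = 0.2918
  Sd branch = 0.01025·Sd^0.27·e^(0.036·RH+0.049·T) = 1.269 μm/a
  sum: 0.2918 + 1.269 → r_corr = 1.561 μm/a
Ordering by μm/a: zinc (2.01) > copper (1.56)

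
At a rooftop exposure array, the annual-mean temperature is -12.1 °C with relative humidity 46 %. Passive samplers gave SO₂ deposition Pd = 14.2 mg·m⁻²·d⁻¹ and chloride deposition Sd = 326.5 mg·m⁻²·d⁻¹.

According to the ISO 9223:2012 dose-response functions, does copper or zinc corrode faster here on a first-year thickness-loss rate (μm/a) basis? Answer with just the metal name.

copper: T≤10 °C ⇒ hinge +0.126·(-12.1−10) = -2.7846
  SO₂ term: 0.0053·14.2^0.26·exp(0.059·46-2.7846) = 0.009845
  Cl⁻ term: 0.01025·326.5^0.27·exp(0.036·46+0.049·-12.1) = 0.1416
  r_corr = 0.009845 + 0.1416 = 0.1515 μm/a
zinc: T≤10 °C ⇒ hinge +0.038·(-12.1−10) = -0.8398
  Pd branch = 0.0129·Pd^0.44·e^(0.046·RH+f) = 0.1485 μm/a
  Cl⁻ term: 0.0175·326.5^0.57·exp(0.008·46+0.085·-12.1) = 0.245
  r_corr = 0.1485 + 0.245 = 0.3935 μm/a
Ordering by μm/a: zinc (0.394) > copper (0.151)

zinc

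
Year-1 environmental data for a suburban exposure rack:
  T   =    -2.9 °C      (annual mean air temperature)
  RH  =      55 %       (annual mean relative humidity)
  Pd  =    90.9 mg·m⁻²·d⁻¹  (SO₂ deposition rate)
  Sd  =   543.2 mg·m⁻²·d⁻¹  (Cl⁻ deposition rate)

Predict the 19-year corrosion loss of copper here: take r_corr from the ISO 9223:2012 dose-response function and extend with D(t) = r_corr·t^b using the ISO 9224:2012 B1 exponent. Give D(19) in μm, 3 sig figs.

copper: T≤10 °C ⇒ hinge +0.126·(-2.9−10) = -1.6254
  sulphur-dioxide contribution → 0.08647 μm/a
  chloride contribution → 0.3527 μm/a
  ⇒ r_corr(copper) = 0.4391 μm/a
ISO 9224: D(t) = r_corr · t^b with b = 0.667 (copper, B1)
  D(19) = 0.4391 × 19^0.667 = 0.4391 × 7.127 = 3.13 μm

D(19) = 3.13 μm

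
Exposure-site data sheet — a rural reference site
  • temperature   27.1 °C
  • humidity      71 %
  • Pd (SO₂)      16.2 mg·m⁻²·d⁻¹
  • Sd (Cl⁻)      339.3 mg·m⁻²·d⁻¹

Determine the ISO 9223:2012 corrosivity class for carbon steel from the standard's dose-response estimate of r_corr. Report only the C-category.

C5

carbon steel: f(T) = -0.054·(T−10) [T>10 °C] = -0.9234
  Pd branch = 1.77·Pd^0.52·e^(0.02·RH+f) = 12.38 μm/a
  Sd branch = 0.102·Sd^0.62·e^(0.033·RH+0.04·T) = 116.4 μm/a
  sum: 12.38 + 116.4 → r_corr = 128.8 μm/a
129 μm/a falls in (80, 200] for carbon steel → category C5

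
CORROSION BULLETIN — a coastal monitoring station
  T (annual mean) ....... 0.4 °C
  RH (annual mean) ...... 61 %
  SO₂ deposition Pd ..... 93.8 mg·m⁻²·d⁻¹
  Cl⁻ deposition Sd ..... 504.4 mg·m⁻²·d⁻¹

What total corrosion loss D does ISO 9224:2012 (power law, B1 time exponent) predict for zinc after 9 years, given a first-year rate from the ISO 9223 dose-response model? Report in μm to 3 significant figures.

D(9) = 12.6 μm

zinc: T≤10 °C ⇒ hinge +0.038·(0.4−10) = -0.3648
  SO₂ term: 0.0129·93.8^0.44·exp(0.046·61-0.3648) = 1.093
  Sd branch = 0.0175·Sd^0.57·e^(0.008·RH+0.085·T) = 1.024 μm/a
  sum: 1.093 + 1.024 → r_corr = 2.117 μm/a
Power-law: D(9) = r_corr · 9^0.813
  D(9) = 2.117 × 9^0.813 = 2.117 × 5.968 = 12.63 μm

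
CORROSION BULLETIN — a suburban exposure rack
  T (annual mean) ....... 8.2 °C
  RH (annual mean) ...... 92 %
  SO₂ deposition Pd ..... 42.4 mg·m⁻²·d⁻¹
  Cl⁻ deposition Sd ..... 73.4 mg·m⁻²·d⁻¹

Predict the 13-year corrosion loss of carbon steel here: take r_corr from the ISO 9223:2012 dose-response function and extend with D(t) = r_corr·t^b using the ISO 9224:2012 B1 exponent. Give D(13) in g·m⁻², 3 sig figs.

D(13) = 3.06e+03 g·m⁻²

carbon steel: T≤10 °C ⇒ hinge +0.150·(8.2−10) = -0.2700
  SO₂ term: 1.77·42.4^0.52·exp(0.02·92-0.2700) = 59.71
  Cl⁻ term: 0.102·73.4^0.62·exp(0.033·92+0.04·8.2) = 42.3
  r_corr = 59.71 + 42.3 = 102 μm/a
Long-term exponent b (ISO 9224 Table 2, B1) = 0.523
  D(13) = 102 × 13^0.523 = 102 × 3.825 = 390.1 μm
  Mass loss = 390.1 μm × 7.85 g/cm³ = 3063 g·m⁻²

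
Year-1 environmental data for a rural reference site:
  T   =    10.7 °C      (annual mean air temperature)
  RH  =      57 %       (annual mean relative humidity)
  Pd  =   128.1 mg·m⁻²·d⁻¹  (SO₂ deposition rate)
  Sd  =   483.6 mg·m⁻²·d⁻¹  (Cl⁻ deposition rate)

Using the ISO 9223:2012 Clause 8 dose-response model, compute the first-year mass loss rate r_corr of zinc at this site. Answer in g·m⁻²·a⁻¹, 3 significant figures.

r_corr = 26.8 g·m⁻²·a⁻¹

zinc: f(T) = -0.071·(T−10) [T>10 °C] = -0.0497
  Pd branch = 0.0129·Pd^0.44·e^(0.046·RH+f) = 1.429 μm/a
  Sd branch = 0.0175·Sd^0.57·e^(0.008·RH+0.085·T) = 2.324 μm/a
  sum: 1.429 + 2.324 → r_corr = 3.753 μm/a
Convert to mass loss: 3.753 μm/a × 7.14 g/cm³ = 26.8 g·m⁻²·a⁻¹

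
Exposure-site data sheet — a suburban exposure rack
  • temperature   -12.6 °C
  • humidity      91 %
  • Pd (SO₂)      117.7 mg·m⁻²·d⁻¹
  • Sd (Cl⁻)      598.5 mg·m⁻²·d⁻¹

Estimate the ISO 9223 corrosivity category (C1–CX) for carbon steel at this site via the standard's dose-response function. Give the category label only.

carbon steel: T≤10 °C ⇒ hinge +0.150·(-12.6−10) = -3.3900
  Pd branch = 1.77·Pd^0.52·e^(0.02·RH+f) = 4.395 μm/a
  Cl⁻ term: 0.102·598.5^0.62·exp(0.033·91+0.04·-12.6) = 65.42
  r_corr = 4.395 + 65.42 = 69.81 μm/a
69.8 μm/a falls in (50, 80] for carbon steel → category C4

C4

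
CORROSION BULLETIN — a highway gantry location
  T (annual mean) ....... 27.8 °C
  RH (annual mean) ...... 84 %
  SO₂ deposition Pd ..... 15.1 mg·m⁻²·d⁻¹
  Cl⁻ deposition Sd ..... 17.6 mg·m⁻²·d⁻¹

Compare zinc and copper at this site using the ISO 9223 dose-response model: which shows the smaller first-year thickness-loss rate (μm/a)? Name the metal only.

copper

zinc: temperature factor f = -0.071·(17.8) = -1.2638
  SO₂ term: 0.0129·15.1^0.44·exp(0.046·84-1.2638) = 0.5736
  Cl⁻ term: 0.0175·17.6^0.57·exp(0.008·84+0.085·27.8) = 1.867
  r_corr = 0.5736 + 1.867 = 2.44 μm/a
copper: T>10 °C ⇒ hinge -0.080·(27.8−10) = -1.4240
  Pd branch = 0.0053·Pd^0.26·e^(0.059·RH+f) = 0.3671 μm/a
  Cl⁻ term: 0.01025·17.6^0.27·exp(0.036·84+0.049·27.8) = 1.786
  sum: 0.3671 + 1.786 → r_corr = 2.153 μm/a
Ordering by μm/a: zinc (2.44) > copper (2.15)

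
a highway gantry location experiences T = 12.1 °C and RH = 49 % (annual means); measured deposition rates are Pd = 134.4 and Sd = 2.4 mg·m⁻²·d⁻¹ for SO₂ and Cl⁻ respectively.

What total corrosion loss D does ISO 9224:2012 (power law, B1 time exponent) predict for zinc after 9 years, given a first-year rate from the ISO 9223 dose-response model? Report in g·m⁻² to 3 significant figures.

zinc: T>10 °C ⇒ hinge -0.071·(12.1−10) = -0.1491
  Pd branch = 0.0129·Pd^0.44·e^(0.046·RH+f) = 0.9146 μm/a
  Cl⁻ term: 0.0175·2.4^0.57·exp(0.008·49+0.085·12.1) = 0.1193
  sum: 0.9146 + 0.1193 → r_corr = 1.034 μm/a
Power-law: D(9) = r_corr · 9^0.813
  D(9) = 1.034 × 9^0.813 = 1.034 × 5.968 = 6.17 μm
  Mass loss = 6.17 μm × 7.14 g/cm³ = 44.05 g·m⁻²

D(9) = 44.1 g·m⁻²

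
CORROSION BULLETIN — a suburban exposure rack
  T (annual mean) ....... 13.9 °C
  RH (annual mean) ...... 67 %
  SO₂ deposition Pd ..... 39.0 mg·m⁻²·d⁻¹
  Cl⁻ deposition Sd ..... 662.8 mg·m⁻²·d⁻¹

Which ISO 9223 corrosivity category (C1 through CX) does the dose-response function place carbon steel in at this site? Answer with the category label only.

carbon steel: f(T) = -0.054·(T−10) [T>10 °C] = -0.2106
  sulphur-dioxide contribution → 36.8 μm/a
  chloride contribution → 91.11 μm/a
  total first-year rate 127.9 μm/a
128 μm/a falls in (80, 200] for carbon steel → category C5

C5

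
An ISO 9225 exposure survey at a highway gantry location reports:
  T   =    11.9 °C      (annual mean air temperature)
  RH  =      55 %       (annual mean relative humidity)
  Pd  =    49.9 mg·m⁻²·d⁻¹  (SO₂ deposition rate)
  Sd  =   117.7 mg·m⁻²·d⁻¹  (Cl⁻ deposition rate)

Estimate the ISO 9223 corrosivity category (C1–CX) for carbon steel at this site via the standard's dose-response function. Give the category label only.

C4

carbon steel: temperature factor f = -0.054·(1.9) = -0.1026
  SO₂ term: 1.77·49.9^0.52·exp(0.02·55-0.1026) = 36.66
  Sd branch = 0.102·Sd^0.62·e^(0.033·RH+0.04·T) = 19.38 μm/a
  sum: 36.66 + 19.38 → r_corr = 56.04 μm/a
Category bounds: 50…80 μm/a bracket r_corr ⇒ C4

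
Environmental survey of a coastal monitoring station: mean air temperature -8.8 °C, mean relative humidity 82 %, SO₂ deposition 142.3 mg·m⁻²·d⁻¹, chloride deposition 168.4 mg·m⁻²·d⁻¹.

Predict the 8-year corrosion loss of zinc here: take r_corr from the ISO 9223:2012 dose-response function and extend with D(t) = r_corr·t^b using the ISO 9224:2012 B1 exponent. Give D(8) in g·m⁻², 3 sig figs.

D(8) = 106 g·m⁻²

zinc: T≤10 °C ⇒ hinge +0.038·(-8.8−10) = -0.7144
  SO₂ term: 0.0129·142.3^0.44·exp(0.046·82-0.7144) = 2.432
  Sd branch = 0.0175·Sd^0.57·e^(0.008·RH+0.085·T) = 0.2966 μm/a
  sum: 2.432 + 0.2966 → r_corr = 2.728 μm/a
ISO 9224: D(t) = r_corr · t^b with b = 0.813 (zinc, B1)
  D(8) = 2.728 × 8^0.813 = 2.728 × 5.423 = 14.79 μm
  Mass loss = 14.79 μm × 7.14 g/cm³ = 105.6 g·m⁻²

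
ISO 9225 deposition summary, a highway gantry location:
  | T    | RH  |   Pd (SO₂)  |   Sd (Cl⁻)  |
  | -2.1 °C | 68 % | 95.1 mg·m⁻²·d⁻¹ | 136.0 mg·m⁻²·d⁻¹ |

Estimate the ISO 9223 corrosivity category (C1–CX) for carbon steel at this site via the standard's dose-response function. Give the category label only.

C3

carbon steel: T≤10 °C ⇒ hinge +0.150·(-2.1−10) = -1.8150
  Pd branch = 1.77·Pd^0.52·e^(0.02·RH+f) = 12 μm/a
  Cl⁻ term: 0.102·136.0^0.62·exp(0.033·68+0.04·-2.1) = 18.6
  sum: 12 + 18.6 → r_corr = 30.59 μm/a
ISO 9223 Table 2 (carbon steel): 25 < 30.6 ≤ 50 μm/a ⇒ C3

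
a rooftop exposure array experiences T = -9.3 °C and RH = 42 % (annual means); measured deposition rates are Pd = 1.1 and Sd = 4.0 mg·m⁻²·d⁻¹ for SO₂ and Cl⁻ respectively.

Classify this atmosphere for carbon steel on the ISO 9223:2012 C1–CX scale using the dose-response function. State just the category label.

carbon steel: f(T) = +0.150·(T−10) [T≤10 °C] = -2.8950
  SO₂ term: 1.77·1.1^0.52·exp(0.02·42-2.8950) = 0.2382
  Cl⁻ term: 0.102·4.0^0.62·exp(0.033·42+0.04·-9.3) = 0.6641
  r_corr = 0.2382 + 0.6641 = 0.9024 μm/a
ISO 9223 Table 2 (carbon steel): 0 < 0.902 ≤ 1.3 μm/a ⇒ C1

C1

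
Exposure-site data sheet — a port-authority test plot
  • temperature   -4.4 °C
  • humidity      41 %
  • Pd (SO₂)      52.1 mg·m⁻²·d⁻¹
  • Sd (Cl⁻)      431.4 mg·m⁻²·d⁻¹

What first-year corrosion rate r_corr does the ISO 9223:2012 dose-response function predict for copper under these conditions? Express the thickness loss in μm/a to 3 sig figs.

copper: f(T) = +0.126·(T−10) [T≤10 °C] = -1.8144
  Pd branch = 0.0053·Pd^0.26·e^(0.059·RH+f) = 0.02712 μm/a
  Sd branch = 0.01025·Sd^0.27·e^(0.036·RH+0.049·T) = 0.186 μm/a
  sum: 0.02712 + 0.186 → r_corr = 0.2131 μm/a

r_corr = 0.213 μm/a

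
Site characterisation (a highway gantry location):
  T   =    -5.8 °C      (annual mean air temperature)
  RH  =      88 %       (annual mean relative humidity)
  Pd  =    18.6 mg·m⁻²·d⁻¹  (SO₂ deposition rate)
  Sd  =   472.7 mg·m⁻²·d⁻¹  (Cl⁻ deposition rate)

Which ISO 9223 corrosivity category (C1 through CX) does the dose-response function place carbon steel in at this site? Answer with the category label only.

C4

carbon steel: f(T) = +0.150·(T−10) [T≤10 °C] = -2.3700
  Pd branch = 1.77·Pd^0.52·e^(0.02·RH+f) = 4.397 μm/a
  Cl⁻ term: 0.102·472.7^0.62·exp(0.033·88+0.04·-5.8) = 67.19
  r_corr = 4.397 + 67.19 = 71.58 μm/a
Category bounds: 50…80 μm/a bracket r_corr ⇒ C4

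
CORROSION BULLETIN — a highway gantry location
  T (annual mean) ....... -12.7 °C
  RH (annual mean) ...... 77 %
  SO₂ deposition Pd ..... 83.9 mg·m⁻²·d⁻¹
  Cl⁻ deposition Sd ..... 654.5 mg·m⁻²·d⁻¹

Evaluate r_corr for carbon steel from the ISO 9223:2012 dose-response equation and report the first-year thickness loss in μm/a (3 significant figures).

r_corr = 46.1 μm/a

carbon steel: T≤10 °C ⇒ hinge +0.150·(-12.7−10) = -3.4050
  sulphur-dioxide contribution → 2.744 μm/a
  chloride contribution → 43.39 μm/a
  ⇒ r_corr(carbon steel) = 46.13 μm/a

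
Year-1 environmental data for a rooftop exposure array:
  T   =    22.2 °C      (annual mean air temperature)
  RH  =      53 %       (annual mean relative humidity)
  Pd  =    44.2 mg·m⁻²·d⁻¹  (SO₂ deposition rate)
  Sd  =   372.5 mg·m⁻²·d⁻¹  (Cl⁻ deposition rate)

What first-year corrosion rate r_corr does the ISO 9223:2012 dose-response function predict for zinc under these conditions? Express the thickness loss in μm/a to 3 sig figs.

r_corr = 5.48 μm/a

zinc: f(T) = -0.071·(T−10) [T>10 °C] = -0.8662
  SO₂ term: 0.0129·44.2^0.44·exp(0.046·53-0.8662) = 0.329
  Sd branch = 0.0175·Sd^0.57·e^(0.008·RH+0.085·T) = 5.155 μm/a
  r_corr = 0.329 + 5.155 = 5.484 μm/a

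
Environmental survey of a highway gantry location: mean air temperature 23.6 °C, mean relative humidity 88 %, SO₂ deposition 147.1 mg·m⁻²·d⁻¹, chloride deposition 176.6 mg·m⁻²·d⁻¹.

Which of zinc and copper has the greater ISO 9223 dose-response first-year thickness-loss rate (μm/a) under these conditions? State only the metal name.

zinc

zinc: temperature factor f = -0.071·(13.6) = -0.9656
  sulphur-dioxide contribution → 2.529 μm/a
  chloride contribution → 5.021 μm/a
  ⇒ r_corr(zinc) = 7.55 μm/a
copper: T>10 °C ⇒ hinge -0.080·(23.6−10) = -1.0880
  sulphur-dioxide contribution → 1.175 μm/a
  chloride contribution → 3.129 μm/a
  total first-year rate 4.305 μm/a
Ordering by μm/a: zinc (7.55) > copper (4.3)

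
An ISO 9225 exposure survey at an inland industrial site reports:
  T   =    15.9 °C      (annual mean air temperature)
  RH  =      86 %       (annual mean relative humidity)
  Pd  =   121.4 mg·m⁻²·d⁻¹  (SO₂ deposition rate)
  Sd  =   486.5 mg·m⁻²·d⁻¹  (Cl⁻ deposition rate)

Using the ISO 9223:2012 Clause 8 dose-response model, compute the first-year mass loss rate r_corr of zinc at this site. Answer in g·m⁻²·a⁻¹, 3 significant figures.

r_corr = 58.8 g·m⁻²·a⁻¹

zinc: T>10 °C ⇒ hinge -0.071·(15.9−10) = -0.4189
  sulphur-dioxide contribution → 3.663 μm/a
  chloride contribution → 4.575 μm/a
  total first-year rate 8.238 μm/a
Convert to mass loss: 8.238 μm/a × 7.14 g/cm³ = 58.82 g·m⁻²·a⁻¹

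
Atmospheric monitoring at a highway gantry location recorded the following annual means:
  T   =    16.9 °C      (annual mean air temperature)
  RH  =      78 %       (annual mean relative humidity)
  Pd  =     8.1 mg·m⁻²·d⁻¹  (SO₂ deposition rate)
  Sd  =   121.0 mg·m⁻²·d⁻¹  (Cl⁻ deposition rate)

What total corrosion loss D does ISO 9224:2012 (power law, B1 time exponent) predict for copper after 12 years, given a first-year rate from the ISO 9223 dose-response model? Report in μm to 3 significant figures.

copper: temperature factor f = -0.080·(6.9) = -0.5520
  sulphur-dioxide contribution → 0.5241 μm/a
  chloride contribution → 1.42 μm/a
  ⇒ r_corr(copper) = 1.944 μm/a
Long-term exponent b (ISO 9224 Table 2, B1) = 0.667
  D(12) = 1.944 × 12^0.667 = 1.944 × 5.246 = 10.2 μm

D(12) = 10.2 μm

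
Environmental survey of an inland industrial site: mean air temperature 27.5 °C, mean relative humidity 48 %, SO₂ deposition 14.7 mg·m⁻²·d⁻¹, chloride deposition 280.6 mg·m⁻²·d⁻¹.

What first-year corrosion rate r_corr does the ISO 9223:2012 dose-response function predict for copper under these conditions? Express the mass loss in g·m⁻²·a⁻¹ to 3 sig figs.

copper: f(T) = -0.080·(T−10) [T>10 °C] = -1.4000
  SO₂ term: 0.0053·14.7^0.26·exp(0.059·48-1.4000) = 0.04464
  Cl⁻ term: 0.01025·280.6^0.27·exp(0.036·48+0.049·27.5) = 1.017
  r_corr = 0.04464 + 1.017 = 1.062 μm/a
Convert to mass loss: 1.062 μm/a × 8.96 g/cm³ = 9.514 g·m⁻²·a⁻¹

r_corr = 9.51 g·m⁻²·a⁻¹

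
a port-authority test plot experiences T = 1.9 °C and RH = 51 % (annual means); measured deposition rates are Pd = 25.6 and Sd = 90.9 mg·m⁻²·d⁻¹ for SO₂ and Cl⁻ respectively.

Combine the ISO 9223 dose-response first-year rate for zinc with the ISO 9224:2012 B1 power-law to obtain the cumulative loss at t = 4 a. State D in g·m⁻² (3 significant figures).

D(4) = 18.0 g·m⁻²

zinc: T≤10 °C ⇒ hinge +0.038·(1.9−10) = -0.3078
  SO₂ term: 0.0129·25.6^0.44·exp(0.046·51-0.3078) = 0.4125
  Cl⁻ term: 0.0175·90.9^0.57·exp(0.008·51+0.085·1.9) = 0.4043
  r_corr = 0.4125 + 0.4043 = 0.8168 μm/a
ISO 9224: D(t) = r_corr · t^b with b = 0.813 (zinc, B1)
  D(4) = 0.8168 × 4^0.813 = 0.8168 × 3.087 = 2.521 μm
  Mass loss = 2.521 μm × 7.14 g/cm³ = 18 g·m⁻²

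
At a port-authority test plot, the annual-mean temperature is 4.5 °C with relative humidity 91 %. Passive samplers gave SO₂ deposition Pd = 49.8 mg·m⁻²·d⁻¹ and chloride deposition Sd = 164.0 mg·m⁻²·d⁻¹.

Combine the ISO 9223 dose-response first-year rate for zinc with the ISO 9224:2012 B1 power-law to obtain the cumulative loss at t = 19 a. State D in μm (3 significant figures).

zinc: temperature factor f = +0.038·(-5.5) = -0.2090
  SO₂ term: 0.0129·49.8^0.44·exp(0.046·91-0.2090) = 3.842
  Sd branch = 0.0175·Sd^0.57·e^(0.008·RH+0.085·T) = 0.9723 μm/a
  sum: 3.842 + 0.9723 → r_corr = 4.814 μm/a
ISO 9224: D(t) = r_corr · t^b with b = 0.813 (zinc, B1)
  D(19) = 4.814 × 19^0.813 = 4.814 × 10.96 = 52.74 μm

D(19) = 52.7 μm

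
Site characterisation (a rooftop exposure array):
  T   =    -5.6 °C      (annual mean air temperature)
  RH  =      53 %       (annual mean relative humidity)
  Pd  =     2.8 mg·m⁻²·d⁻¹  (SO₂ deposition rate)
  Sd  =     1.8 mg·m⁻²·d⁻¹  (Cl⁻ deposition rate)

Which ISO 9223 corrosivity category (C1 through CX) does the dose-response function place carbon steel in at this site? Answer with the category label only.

carbon steel: temperature factor f = +0.150·(-15.6) = -2.3400
  sulphur-dioxide contribution → 0.8406 μm/a
  chloride contribution → 0.6748 μm/a
  ⇒ r_corr(carbon steel) = 1.515 μm/a
ISO 9223 Table 2 (carbon steel): 1.3 < 1.52 ≤ 25 μm/a ⇒ C2

C2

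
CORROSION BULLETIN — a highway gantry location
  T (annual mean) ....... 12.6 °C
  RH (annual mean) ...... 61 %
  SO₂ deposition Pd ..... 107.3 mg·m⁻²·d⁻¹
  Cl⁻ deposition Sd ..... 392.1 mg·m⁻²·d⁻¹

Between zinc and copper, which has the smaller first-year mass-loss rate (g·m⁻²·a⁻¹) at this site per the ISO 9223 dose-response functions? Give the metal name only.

zinc: temperature factor f = -0.071·(2.6) = -0.1846
  sulphur-dioxide contribution → 1.388 μm/a
  chloride contribution → 2.502 μm/a
  total first-year rate 3.891 μm/a
  mass loss = 3.891 μm/a × 7.14 g/cm³ = 27.78 g·m⁻²·a⁻¹
copper: temperature factor f = -0.080·(2.6) = -0.2080
  sulphur-dioxide contribution → 0.5308 μm/a
  chloride contribution → 0.8566 μm/a
  ⇒ r_corr(copper) = 1.387 μm/a
  mass loss = 1.387 μm/a × 8.96 g/cm³ = 12.43 g·m⁻²·a⁻¹
Ordering by g·m⁻²·a⁻¹: zinc (27.8) > copper (12.4)

copper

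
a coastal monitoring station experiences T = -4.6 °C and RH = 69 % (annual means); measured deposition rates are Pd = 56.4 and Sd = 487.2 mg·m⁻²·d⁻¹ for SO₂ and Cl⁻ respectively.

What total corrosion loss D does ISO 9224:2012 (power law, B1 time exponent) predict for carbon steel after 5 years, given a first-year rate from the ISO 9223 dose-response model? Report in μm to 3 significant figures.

carbon steel: temperature factor f = +0.150·(-14.6) = -2.1900
  Pd branch = 1.77·Pd^0.52·e^(0.02·RH+f) = 6.41 μm/a
  Sd branch = 0.102·Sd^0.62·e^(0.033·RH+0.04·T) = 38.37 μm/a
  sum: 6.41 + 38.37 → r_corr = 44.78 μm/a
Power-law: D(5) = r_corr · 5^0.523
  D(5) = 44.78 × 5^0.523 = 44.78 × 2.32 = 103.9 μm

D(5) = 104 μm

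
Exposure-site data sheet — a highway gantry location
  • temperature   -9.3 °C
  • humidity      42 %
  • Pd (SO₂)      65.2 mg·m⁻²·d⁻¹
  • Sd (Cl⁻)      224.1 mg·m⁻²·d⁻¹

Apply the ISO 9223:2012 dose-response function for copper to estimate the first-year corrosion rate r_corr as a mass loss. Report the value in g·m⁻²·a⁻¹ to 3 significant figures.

copper: f(T) = +0.126·(T−10) [T≤10 °C] = -2.4318
  sulphur-dioxide contribution → 0.01645 μm/a
  chloride contribution → 0.1271 μm/a
  ⇒ r_corr(copper) = 0.1435 μm/a
Convert to mass loss: 0.1435 μm/a × 8.96 g/cm³ = 1.286 g·m⁻²·a⁻¹

r_corr = 1.29 g·m⁻²·a⁻¹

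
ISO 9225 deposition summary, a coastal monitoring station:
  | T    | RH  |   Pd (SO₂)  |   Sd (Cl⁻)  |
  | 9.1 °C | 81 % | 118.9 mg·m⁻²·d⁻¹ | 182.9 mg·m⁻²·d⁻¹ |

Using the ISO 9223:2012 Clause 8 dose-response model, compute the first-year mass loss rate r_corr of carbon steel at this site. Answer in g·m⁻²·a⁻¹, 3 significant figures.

r_corr = 1.16e+03 g·m⁻²·a⁻¹

carbon steel: temperature factor f = +0.150·(-0.9) = -0.1350
  SO₂ term: 1.77·118.9^0.52·exp(0.02·81-0.1350) = 93.76
  Sd branch = 0.102·Sd^0.62·e^(0.033·RH+0.04·T) = 53.72 μm/a
  sum: 93.76 + 53.72 → r_corr = 147.5 μm/a
Convert to mass loss: 147.5 μm/a × 7.85 g/cm³ = 1158 g·m⁻²·a⁻¹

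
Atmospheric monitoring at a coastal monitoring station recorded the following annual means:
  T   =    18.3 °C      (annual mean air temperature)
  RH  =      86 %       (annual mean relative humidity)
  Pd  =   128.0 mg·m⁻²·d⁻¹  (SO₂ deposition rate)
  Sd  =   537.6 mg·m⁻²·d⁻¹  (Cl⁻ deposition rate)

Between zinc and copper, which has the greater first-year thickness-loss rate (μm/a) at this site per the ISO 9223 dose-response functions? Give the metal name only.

zinc: f(T) = -0.071·(T−10) [T>10 °C] = -0.5893
  SO₂ term: 0.0129·128.0^0.44·exp(0.046·86-0.5893) = 3.162
  Sd branch = 0.0175·Sd^0.57·e^(0.008·RH+0.085·T) = 5.939 μm/a
  r_corr = 3.162 + 5.939 = 9.101 μm/a
copper: f(T) = -0.080·(T−10) [T>10 °C] = -0.6640
  Pd branch = 0.0053·Pd^0.26·e^(0.059·RH+f) = 1.54 μm/a
  Sd branch = 0.01025·Sd^0.27·e^(0.036·RH+0.049·T) = 3.034 μm/a
  sum: 1.54 + 3.034 → r_corr = 4.573 μm/a
Ordering by μm/a: zinc (9.1) > copper (4.57)

zinc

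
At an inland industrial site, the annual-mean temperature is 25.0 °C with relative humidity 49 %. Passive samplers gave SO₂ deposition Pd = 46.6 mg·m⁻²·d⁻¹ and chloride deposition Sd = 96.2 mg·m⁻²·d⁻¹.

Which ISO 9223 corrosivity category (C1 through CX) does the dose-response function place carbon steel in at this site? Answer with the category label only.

carbon steel: f(T) = -0.054·(T−10) [T>10 °C] = -0.8100
  sulphur-dioxide contribution → 15.47 μm/a
  chloride contribution → 23.7 μm/a
  ⇒ r_corr(carbon steel) = 39.16 μm/a
39.2 μm/a falls in (25, 50] for carbon steel → category C3

C3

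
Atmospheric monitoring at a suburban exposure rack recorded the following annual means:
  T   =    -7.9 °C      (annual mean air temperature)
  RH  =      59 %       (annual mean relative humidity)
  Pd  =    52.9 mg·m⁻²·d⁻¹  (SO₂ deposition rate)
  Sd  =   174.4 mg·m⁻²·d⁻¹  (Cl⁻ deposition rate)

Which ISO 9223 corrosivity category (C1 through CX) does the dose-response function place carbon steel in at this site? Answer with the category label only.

carbon steel: T≤10 °C ⇒ hinge +0.150·(-7.9−10) = -2.6850
  Pd branch = 1.77·Pd^0.52·e^(0.02·RH+f) = 3.094 μm/a
  Sd branch = 0.102·Sd^0.62·e^(0.033·RH+0.04·T) = 12.78 μm/a
  sum: 3.094 + 12.78 → r_corr = 15.88 μm/a
15.9 μm/a falls in (1.3, 25] for carbon steel → category C2

C2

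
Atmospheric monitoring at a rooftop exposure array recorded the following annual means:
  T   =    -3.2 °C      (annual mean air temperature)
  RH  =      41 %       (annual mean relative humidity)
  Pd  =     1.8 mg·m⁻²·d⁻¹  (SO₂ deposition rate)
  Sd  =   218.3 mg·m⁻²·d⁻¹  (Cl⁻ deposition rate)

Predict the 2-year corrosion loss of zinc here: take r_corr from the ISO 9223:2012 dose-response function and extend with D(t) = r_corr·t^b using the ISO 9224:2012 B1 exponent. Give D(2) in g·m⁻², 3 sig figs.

zinc: temperature factor f = +0.038·(-13.2) = -0.5016
  Pd branch = 0.0129·Pd^0.44·e^(0.046·RH+f) = 0.0667 μm/a
  Cl⁻ term: 0.0175·218.3^0.57·exp(0.008·41+0.085·-3.2) = 0.3987
  sum: 0.0667 + 0.3987 → r_corr = 0.4654 μm/a
ISO 9224: D(t) = r_corr · t^b with b = 0.813 (zinc, B1)
  D(2) = 0.4654 × 2^0.813 = 0.4654 × 1.757 = 0.8176 μm
  Mass loss = 0.8176 μm × 7.14 g/cm³ = 5.838 g·m⁻²

D(2) = 5.84 g·m⁻²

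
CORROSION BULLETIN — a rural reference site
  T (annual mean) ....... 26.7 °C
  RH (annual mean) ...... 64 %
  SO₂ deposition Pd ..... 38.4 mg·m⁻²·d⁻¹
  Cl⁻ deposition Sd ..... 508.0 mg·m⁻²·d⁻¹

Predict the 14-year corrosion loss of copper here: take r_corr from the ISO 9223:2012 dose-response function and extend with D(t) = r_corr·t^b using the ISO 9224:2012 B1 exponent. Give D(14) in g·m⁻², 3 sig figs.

copper: f(T) = -0.080·(T−10) [T>10 °C] = -1.3360
  Pd branch = 0.0053·Pd^0.26·e^(0.059·RH+f) = 0.157 μm/a
  Sd branch = 0.01025·Sd^0.27·e^(0.036·RH+0.049·T) = 2.042 μm/a
  sum: 0.157 + 2.042 → r_corr = 2.199 μm/a
Long-term exponent b (ISO 9224 Table 2, B1) = 0.667
  D(14) = 2.199 × 14^0.667 = 2.199 × 5.814 = 12.79 μm
  Mass loss = 12.79 μm × 8.96 g/cm³ = 114.6 g·m⁻²

D(14) = 115 g·m⁻²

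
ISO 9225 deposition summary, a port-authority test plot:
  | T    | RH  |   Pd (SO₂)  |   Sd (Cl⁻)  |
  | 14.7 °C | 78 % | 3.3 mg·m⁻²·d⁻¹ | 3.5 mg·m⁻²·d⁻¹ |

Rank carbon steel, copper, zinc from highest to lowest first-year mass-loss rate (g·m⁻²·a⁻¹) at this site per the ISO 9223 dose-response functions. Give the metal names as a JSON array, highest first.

["carbon steel", "copper", "zinc"]

carbon steel: T>10 °C ⇒ hinge -0.054·(14.7−10) = -0.2538
  SO₂ term: 1.77·3.3^0.52·exp(0.02·78-0.2538) = 12.16
  Sd branch = 0.102·Sd^0.62·e^(0.033·RH+0.04·T) = 5.238 μm/a
  r_corr = 12.16 + 5.238 = 17.4 μm/a
  mass loss = 17.4 μm/a × 7.85 g/cm³ = 136.6 g·m⁻²·a⁻¹
copper: f(T) = -0.080·(T−10) [T>10 °C] = -0.3760
  Pd branch = 0.0053·Pd^0.26·e^(0.059·RH+f) = 0.4948 μm/a
  Sd branch = 0.01025·Sd^0.27·e^(0.036·RH+0.049·T) = 0.4897 μm/a
  sum: 0.4948 + 0.4897 → r_corr = 0.9845 μm/a
  mass loss = 0.9845 μm/a × 8.96 g/cm³ = 8.821 g·m⁻²·a⁻¹
zinc: f(T) = -0.071·(T−10) [T>10 °C] = -0.3337
  SO₂ term: 0.0129·3.3^0.44·exp(0.046·78-0.3337) = 0.565
  Sd branch = 0.0175·Sd^0.57·e^(0.008·RH+0.085·T) = 0.2327 μm/a
  r_corr = 0.565 + 0.2327 = 0.7977 μm/a
  mass loss = 0.7977 μm/a × 7.14 g/cm³ = 5.696 g·m⁻²·a⁻¹
Ordering by g·m⁻²·a⁻¹: carbon steel (137) > copper (8.82) > zinc (5.7)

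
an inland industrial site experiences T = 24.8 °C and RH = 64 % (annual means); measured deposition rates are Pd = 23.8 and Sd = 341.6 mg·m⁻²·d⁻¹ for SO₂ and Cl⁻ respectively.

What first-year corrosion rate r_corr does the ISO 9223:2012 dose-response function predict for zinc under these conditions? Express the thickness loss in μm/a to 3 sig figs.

zinc: f(T) = -0.071·(T−10) [T>10 °C] = -1.0508
  Pd branch = 0.0129·Pd^0.44·e^(0.046·RH+f) = 0.3455 μm/a
  Cl⁻ term: 0.0175·341.6^0.57·exp(0.008·64+0.085·24.8) = 6.683
  sum: 0.3455 + 6.683 → r_corr = 7.029 μm/a

r_corr = 7.03 μm/a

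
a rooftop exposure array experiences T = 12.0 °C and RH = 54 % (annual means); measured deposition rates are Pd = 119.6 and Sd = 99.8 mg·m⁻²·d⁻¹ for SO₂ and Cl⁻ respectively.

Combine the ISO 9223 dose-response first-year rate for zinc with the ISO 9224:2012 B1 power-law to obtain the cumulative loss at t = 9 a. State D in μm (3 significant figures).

D(9) = 12.7 μm

zinc: temperature factor f = -0.071·(2.0) = -0.1420
  sulphur-dioxide contribution → 1.101 μm/a
  chloride contribution → 1.031 μm/a
  total first-year rate 2.132 μm/a
Long-term exponent b (ISO 9224 Table 2, B1) = 0.813
  D(9) = 2.132 × 9^0.813 = 2.132 × 5.968 = 12.72 μm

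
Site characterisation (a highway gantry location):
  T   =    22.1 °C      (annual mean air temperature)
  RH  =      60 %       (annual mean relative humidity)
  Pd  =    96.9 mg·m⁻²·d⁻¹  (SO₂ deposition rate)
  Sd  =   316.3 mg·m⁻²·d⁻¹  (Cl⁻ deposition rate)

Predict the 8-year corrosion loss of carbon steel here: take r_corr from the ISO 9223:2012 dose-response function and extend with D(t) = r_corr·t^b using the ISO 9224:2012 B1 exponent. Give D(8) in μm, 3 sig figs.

D(8) = 286 μm

carbon steel: T>10 °C ⇒ hinge -0.054·(22.1−10) = -0.6534
  SO₂ term: 1.77·96.9^0.52·exp(0.02·60-0.6534) = 32.98
  Cl⁻ term: 0.102·316.3^0.62·exp(0.033·60+0.04·22.1) = 63.46
  r_corr = 32.98 + 63.46 = 96.44 μm/a
Long-term exponent b (ISO 9224 Table 2, B1) = 0.523
  D(8) = 96.44 × 8^0.523 = 96.44 × 2.967 = 286.1 μm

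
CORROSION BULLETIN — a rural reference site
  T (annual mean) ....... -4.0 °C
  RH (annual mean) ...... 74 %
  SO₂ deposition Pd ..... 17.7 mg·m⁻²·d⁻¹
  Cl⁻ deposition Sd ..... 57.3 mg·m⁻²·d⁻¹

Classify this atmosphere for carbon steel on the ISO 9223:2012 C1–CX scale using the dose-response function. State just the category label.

carbon steel: f(T) = +0.150·(T−10) [T≤10 °C] = -2.1000
  SO₂ term: 1.77·17.7^0.52·exp(0.02·74-2.1000) = 4.243
  Cl⁻ term: 0.102·57.3^0.62·exp(0.033·74+0.04·-4.0) = 12.29
  r_corr = 4.243 + 12.29 = 16.54 μm/a
16.5 μm/a falls in (1.3, 25] for carbon steel → category C2

C2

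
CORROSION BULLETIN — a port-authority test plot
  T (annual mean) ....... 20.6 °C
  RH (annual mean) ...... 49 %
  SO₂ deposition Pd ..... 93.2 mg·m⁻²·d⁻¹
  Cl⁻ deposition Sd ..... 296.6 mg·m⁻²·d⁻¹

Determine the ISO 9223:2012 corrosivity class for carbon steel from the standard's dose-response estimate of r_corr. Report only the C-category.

carbon steel: T>10 °C ⇒ hinge -0.054·(20.6−10) = -0.5724
  SO₂ term: 1.77·93.2^0.52·exp(0.02·49-0.5724) = 28.12
  Sd branch = 0.102·Sd^0.62·e^(0.033·RH+0.04·T) = 39.94 μm/a
  r_corr = 28.12 + 39.94 = 68.07 μm/a
Category bounds: 50…80 μm/a bracket r_corr ⇒ C4

C4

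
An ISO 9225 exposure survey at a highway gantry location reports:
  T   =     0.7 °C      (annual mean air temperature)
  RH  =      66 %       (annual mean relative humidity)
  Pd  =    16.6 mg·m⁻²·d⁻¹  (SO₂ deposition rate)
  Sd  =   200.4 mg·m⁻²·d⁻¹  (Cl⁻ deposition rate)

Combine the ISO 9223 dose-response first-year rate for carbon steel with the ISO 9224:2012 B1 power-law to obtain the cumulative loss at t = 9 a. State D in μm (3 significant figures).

D(9) = 100 μm

carbon steel: temperature factor f = +0.150·(-9.3) = -1.3950
  sulphur-dioxide contribution → 7.077 μm/a
  chloride contribution → 24.76 μm/a
  total first-year rate 31.84 μm/a
Power-law: D(9) = r_corr · 9^0.523
  D(9) = 31.84 × 9^0.523 = 31.84 × 3.156 = 100.5 μm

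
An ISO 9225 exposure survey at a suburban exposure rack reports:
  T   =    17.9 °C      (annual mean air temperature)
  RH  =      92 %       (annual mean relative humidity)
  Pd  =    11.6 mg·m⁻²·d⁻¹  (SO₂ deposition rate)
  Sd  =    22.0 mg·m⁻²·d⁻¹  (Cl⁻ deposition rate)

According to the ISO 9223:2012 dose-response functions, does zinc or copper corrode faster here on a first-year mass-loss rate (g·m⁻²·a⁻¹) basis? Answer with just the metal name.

zinc: T>10 °C ⇒ hinge -0.071·(17.9−10) = -0.5609
  SO₂ term: 0.0129·11.6^0.44·exp(0.046·92-0.5609) = 1.49
  Cl⁻ term: 0.0175·22.0^0.57·exp(0.008·92+0.085·17.9) = 0.9742
  sum: 1.49 + 0.9742 → r_corr = 2.465 μm/a
  mass loss = 2.465 μm/a × 7.14 g/cm³ = 17.6 g·m⁻²·a⁻¹
copper: T>10 °C ⇒ hinge -0.080·(17.9−10) = -0.6320
  Pd branch = 0.0053·Pd^0.26·e^(0.059·RH+f) = 1.213 μm/a
  Cl⁻ term: 0.01025·22.0^0.27·exp(0.036·92+0.049·17.9) = 1.558
  r_corr = 1.213 + 1.558 = 2.771 μm/a
  mass loss = 2.771 μm/a × 8.96 g/cm³ = 24.83 g·m⁻²·a⁻¹
Ordering by g·m⁻²·a⁻¹: copper (24.8) > zinc (17.6)

copper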